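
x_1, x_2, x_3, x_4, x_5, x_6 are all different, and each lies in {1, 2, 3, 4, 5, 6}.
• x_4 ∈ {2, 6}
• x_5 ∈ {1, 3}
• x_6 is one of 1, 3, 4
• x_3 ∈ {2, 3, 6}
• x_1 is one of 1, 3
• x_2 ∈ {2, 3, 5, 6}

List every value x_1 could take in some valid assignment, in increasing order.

1, 3

Among the 6 variables, 4 fits only x_6 (and all 6 values in {1, 2, 3, 4, 5, 6} must be used), so x_6 = 4.
Among the 5 still-open variables, 5 fits only x_2 (and all 5 values in {1, 2, 3, 5, 6} must be used), so x_2 = 5.
The 2 variables x_1 and x_5 are confined to {1, 3}, which locks those values in; drop them from x_3.
No further eliminations apply; x_1 can still be any of 1, 3.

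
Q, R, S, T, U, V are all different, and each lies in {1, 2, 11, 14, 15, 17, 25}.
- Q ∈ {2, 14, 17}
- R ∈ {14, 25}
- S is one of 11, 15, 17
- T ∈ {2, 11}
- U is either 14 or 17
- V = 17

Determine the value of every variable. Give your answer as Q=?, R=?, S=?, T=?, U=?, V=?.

V's domain is down to {17}, so V = 17. Remove 17 from Q, S, U.
U's domain is down to {14}, so U = 14. Remove 14 from Q, R.
Q has just one choice, so Q = 2. So T can't be 2.
R has just one choice, so R = 25.
That leaves T = 11. Eliminate 11 elsewhere: S.
S's domain is down to {15}, so S = 15.

Q=2, R=25, S=15, T=11, U=14, V=17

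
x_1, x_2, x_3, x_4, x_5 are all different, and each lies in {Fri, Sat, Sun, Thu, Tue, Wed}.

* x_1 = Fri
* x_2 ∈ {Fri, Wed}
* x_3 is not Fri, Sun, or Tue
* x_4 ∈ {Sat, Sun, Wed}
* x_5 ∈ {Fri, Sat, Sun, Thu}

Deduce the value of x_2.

Wed

x_1 must be Fri (only option left). Remove Fri from x_2, x_5.
So x_2 = Wed.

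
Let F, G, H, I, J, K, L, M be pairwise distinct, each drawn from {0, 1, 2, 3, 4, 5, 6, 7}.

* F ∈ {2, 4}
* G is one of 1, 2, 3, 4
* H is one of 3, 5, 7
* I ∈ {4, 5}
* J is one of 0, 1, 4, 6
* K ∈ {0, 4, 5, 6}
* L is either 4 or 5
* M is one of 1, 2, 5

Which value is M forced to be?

1

The 8 variables together cover exactly {0, 1, 2, 3, 4, 5, 6, 7} — 8 values for 8 variables — and 7 appears only in H's list, so H = 7.
The 7 still-open variables draw from only 7 values {0, 1, 2, 3, 4, 5, 6}, so each is used; only G can be 3, hence G = 3.
I and L share exactly the 2 values {4, 5}; by pigeonhole those values go to them, so strike 4, 5 from F, J, K, M.
That leaves F = 2. Eliminate 2 elsewhere: M.
So M = 1.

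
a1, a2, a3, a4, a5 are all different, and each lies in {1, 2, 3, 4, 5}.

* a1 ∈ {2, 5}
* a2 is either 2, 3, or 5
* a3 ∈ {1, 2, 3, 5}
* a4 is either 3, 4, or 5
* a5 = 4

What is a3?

1

a5 has just one choice, so a5 = 4. Eliminate 4 elsewhere: a4.
The 4 still-open variables draw from only 4 values {1, 2, 3, 5}, so each is used; only a3 can be 1, hence a3 = 1.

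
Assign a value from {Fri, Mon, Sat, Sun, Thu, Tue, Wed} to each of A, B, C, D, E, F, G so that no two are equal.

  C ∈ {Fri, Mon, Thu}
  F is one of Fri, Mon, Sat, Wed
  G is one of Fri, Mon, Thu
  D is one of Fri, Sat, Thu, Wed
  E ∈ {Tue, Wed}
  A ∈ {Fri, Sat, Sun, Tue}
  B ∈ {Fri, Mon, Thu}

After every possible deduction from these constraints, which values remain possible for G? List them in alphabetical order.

The 7 variables draw from only 7 values {Fri, Mon, Sat, Sun, Thu, Tue, Wed}, so each is used; only A can be Sun, hence A = Sun.
The 6 still-open variables draw from only 6 values {Fri, Mon, Sat, Thu, Tue, Wed}, so each is used; only E can be Tue, hence E = Tue.
B, C, G share exactly the 3 values {Fri, Mon, Thu}; by pigeonhole those values go to them, so strike Fri, Mon, Thu from D, F.
No further eliminations apply; G can still be any of Fri, Mon, Thu.

Fri, Mon, Thu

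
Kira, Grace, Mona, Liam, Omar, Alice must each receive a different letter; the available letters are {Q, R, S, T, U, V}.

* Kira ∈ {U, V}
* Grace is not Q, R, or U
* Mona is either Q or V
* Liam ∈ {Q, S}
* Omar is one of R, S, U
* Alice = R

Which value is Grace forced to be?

T

Alice must be R (only option left). So Omar can't be R.
Among the 5 still-open variables, T fits only Grace (and all 5 values in {Q, S, T, U, V} must be used), so Grace = T.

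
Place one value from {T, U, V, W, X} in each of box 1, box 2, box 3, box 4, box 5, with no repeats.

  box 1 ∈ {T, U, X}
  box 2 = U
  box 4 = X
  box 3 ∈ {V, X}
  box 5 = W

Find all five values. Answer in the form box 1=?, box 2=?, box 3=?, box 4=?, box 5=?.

box 2 has just one choice, so box 2 = U. So box 1 can't be U.
box 4 has just one choice, so box 4 = X. So box 1, box 3 can't be X.
box 5's domain is down to {W}, so box 5 = W.
box 1's domain is down to {T}, so box 1 = T.
box 3 must be V (only option left).

box 1=T, box 2=U, box 3=V, box 4=X, box 5=W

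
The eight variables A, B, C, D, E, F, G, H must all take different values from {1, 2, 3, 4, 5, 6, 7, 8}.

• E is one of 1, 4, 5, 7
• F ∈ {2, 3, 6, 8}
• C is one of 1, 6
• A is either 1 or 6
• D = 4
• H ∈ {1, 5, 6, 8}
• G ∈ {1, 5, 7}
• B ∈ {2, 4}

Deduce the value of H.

D's domain is down to {4}, so D = 4. Remove 4 from B, E.
That leaves B = 2. Remove 2 from F.
The 6 still-open variables together cover exactly {1, 3, 5, 6, 7, 8} — 6 values for 6 variables — and 3 appears only in F's list, so F = 3.
Among the 5 still-open variables, 8 fits only H (and all 5 values in {1, 5, 6, 7, 8} must be used), so H = 8.

8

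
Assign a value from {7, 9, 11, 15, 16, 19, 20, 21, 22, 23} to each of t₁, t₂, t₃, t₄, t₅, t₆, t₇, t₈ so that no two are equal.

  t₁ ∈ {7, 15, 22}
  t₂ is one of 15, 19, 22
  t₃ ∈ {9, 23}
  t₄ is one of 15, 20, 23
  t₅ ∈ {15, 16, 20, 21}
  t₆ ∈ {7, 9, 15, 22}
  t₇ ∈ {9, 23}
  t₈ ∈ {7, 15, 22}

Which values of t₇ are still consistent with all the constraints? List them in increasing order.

t₃ and t₇ share exactly the 2 values {9, 23}; by pigeonhole those values go to them, so strike 9, 23 from t₄, t₆.
t₁, t₆, t₈ share exactly the 3 values {7, 15, 22}; by pigeonhole those values go to them, so strike 7, 15, 22 from t₂, t₄, t₅.
t₂'s domain is down to {19}, so t₂ = 19.
t₄ has just one choice, so t₄ = 20. Remove 20 from t₅.
No further eliminations apply; t₇ can still be any of 9, 23.

9, 23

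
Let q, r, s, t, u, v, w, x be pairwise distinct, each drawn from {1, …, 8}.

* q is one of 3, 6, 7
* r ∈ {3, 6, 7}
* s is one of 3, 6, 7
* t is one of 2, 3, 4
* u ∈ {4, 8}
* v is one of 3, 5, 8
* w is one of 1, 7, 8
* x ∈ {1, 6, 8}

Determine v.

The 8 variables together cover exactly {1, 2, 3, 4, 5, 6, 7, 8} — 8 values for 8 variables — and 2 appears only in t's list, so t = 2.
The 7 still-open variables draw from only 7 values {1, 3, 4, 5, 6, 7, 8}, so each is used; only u can be 4, hence u = 4.
Among the 6 still-open variables, 5 fits only v (and all 6 values in {1, 3, 5, 6, 7, 8} must be used), so v = 5.

5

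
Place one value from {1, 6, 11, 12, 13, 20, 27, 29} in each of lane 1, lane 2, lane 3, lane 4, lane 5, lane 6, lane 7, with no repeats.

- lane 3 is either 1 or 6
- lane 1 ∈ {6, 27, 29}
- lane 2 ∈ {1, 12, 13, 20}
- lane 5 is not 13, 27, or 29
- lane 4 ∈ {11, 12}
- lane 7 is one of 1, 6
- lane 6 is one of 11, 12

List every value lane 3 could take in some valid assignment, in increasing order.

1, 6

lane 3 and lane 7 share exactly the 2 values {1, 6}; by pigeonhole those values go to them, so strike 1, 6 from lane 1, lane 2, lane 5.
lane 4 and lane 6 between them cover only {11, 12} — a naked pair. Remove those values from lane 2, lane 5.
lane 5 has just one choice, so lane 5 = 20. Remove 20 from lane 2.
lane 2's domain is down to {13}, so lane 2 = 13.
No further eliminations apply; lane 3 can still be any of 1, 6.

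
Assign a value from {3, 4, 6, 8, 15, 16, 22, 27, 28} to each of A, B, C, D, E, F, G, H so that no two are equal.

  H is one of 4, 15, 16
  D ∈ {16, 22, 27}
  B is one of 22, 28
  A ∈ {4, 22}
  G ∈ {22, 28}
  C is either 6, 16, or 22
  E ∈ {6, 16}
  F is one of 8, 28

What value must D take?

Among the 8 variables, 8 fits only F (and all 8 values in {4, 6, 8, 15, 16, 22, 27, 28} must be used), so F = 8.
The 7 still-open variables draw from only 7 values {4, 6, 15, 16, 22, 27, 28}, so each is used; only H can be 15, hence H = 15.
The 6 still-open variables draw from only 6 values {4, 6, 16, 22, 27, 28}, so each is used; only A can be 4, hence A = 4.
The 5 still-open variables draw from only 5 values {6, 16, 22, 27, 28}, so each is used; only D can be 27, hence D = 27.

27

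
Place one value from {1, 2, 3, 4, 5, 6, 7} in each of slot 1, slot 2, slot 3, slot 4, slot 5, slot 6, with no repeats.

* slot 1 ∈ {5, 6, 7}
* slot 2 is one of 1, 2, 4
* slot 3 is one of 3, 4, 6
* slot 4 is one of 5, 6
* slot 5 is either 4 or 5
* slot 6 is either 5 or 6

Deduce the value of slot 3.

3

slot 4 and slot 6 between them cover only {5, 6} — a naked pair. Remove those values from slot 1, slot 3, slot 5.
That leaves slot 1 = 7.
That leaves slot 5 = 4. So slot 2, slot 3 can't be 4.
So slot 3 = 3.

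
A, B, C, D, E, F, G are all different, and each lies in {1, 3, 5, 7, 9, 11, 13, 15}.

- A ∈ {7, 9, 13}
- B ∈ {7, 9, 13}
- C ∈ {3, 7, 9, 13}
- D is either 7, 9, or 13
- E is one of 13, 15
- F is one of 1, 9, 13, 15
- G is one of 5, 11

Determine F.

1

The 3 variables A, B, D are confined to {7, 9, 13}, which locks those values in; drop them from C, E, F.
C's domain is down to {3}, so C = 3.
E's domain is down to {15}, so E = 15. So F can't be 15.
So F = 1.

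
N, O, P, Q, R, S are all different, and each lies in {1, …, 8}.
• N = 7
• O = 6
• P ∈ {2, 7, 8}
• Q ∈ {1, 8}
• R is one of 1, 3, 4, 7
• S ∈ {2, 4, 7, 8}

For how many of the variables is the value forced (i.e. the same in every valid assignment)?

N must be 7 (only option left). Remove 7 from P, R, S.
O must be 6 (only option left).
Determined: N=7, O=6. The other variables each still have more than one consistent value. That makes 2.

2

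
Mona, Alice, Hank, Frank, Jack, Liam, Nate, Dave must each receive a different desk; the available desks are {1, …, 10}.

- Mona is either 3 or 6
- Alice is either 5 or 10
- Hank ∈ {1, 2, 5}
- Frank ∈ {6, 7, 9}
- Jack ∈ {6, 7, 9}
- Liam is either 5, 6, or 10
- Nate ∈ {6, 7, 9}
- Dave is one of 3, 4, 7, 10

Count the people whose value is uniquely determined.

Frank, Jack, Nate between them cover only {6, 7, 9} — a naked triple. Remove those values from Mona, Liam, Dave.
Mona has just one choice, so Mona = 3. Strike 3 from Dave.
Alice and Liam share exactly the 2 values {5, 10}; by pigeonhole those values go to them, so strike 5, 10 from Hank, Dave.
Dave's domain is down to {4}, so Dave = 4.
Determined: Mona=3, Dave=4. The other people each still have more than one consistent value. That makes 2.

2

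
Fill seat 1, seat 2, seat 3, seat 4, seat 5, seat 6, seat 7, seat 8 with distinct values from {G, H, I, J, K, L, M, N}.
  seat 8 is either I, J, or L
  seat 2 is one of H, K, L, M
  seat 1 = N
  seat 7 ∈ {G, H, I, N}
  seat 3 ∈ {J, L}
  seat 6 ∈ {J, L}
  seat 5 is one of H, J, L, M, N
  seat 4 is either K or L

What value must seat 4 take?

K

seat 1's domain is down to {N}, so seat 1 = N. So seat 5, seat 7 can't be N.
The 7 still-open variables draw from only 7 values {G, H, I, J, K, L, M}, so each is used; only seat 7 can be G, hence seat 7 = G.
The 6 still-open variables together cover exactly {H, I, J, K, L, M} — 6 values for 6 variables — and I appears only in seat 8's list, so seat 8 = I.
seat 3 and seat 6 share exactly the 2 values {J, L}; by pigeonhole those values go to them, so strike J, L from seat 2, seat 4, seat 5.
So seat 4 = K.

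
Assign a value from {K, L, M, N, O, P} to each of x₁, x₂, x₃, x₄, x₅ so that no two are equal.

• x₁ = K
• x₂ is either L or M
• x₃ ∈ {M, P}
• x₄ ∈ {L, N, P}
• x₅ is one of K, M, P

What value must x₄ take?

N

x₁'s domain is down to {K}, so x₁ = K. Remove K from x₅.
Among the 4 still-open variables, N fits only x₄ (and all 4 values in {L, M, N, P} must be used), so x₄ = N.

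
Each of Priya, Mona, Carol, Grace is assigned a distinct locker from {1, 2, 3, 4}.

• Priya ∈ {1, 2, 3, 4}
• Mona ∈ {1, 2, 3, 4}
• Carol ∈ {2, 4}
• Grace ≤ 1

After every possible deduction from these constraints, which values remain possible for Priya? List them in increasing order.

2, 3, 4

Grace's domain is down to {1}, so Grace = 1. So Priya, Mona can't be 1.
No further eliminations apply; Priya can still be any of 2, 3, 4.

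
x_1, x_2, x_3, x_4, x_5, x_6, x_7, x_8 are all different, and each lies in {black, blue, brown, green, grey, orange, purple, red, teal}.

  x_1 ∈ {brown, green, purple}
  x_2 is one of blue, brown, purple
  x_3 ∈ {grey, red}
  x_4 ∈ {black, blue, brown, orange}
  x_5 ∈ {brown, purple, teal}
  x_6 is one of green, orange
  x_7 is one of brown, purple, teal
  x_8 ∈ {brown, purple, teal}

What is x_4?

black

The 3 variables x_5, x_7, x_8 are confined to {brown, purple, teal}, which locks those values in; drop them from x_1, x_2, x_4.
x_1's domain is down to {green}, so x_1 = green. So x_6 can't be green.
x_2's domain is down to {blue}, so x_2 = blue. Eliminate blue elsewhere: x_4.
x_6 has just one choice, so x_6 = orange. Eliminate orange elsewhere: x_4.
So x_4 = black.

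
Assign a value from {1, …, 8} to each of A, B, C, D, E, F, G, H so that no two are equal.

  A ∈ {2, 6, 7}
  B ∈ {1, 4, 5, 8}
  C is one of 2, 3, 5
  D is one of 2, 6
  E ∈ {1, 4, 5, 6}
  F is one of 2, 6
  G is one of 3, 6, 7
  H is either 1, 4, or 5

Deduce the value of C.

5

Among the 8 variables, 8 fits only B (and all 8 values in {1, 2, 3, 4, 5, 6, 7, 8} must be used), so B = 8.
D and F share exactly the 2 values {2, 6}; by pigeonhole those values go to them, so strike 2, 6 from A, C, E, G.
A must be 7 (only option left). Eliminate 7 elsewhere: G.
G's domain is down to {3}, so G = 3. Remove 3 from C.
So C = 5.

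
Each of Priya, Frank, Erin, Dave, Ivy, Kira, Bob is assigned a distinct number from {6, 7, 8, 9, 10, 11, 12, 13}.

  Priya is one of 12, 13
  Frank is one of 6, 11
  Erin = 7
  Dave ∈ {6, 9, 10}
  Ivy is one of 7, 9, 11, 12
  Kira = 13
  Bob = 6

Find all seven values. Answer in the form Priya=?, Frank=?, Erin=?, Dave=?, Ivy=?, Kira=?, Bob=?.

Priya=12, Frank=11, Erin=7, Dave=10, Ivy=9, Kira=13, Bob=6

Erin's domain is down to {7}, so Erin = 7. Eliminate 7 elsewhere: Ivy.
Kira's domain is down to {13}, so Kira = 13. Remove 13 from Priya.
That leaves Bob = 6. Strike 6 from Frank, Dave.
That leaves Priya = 12. Remove 12 from Ivy.
Frank's domain is down to {11}, so Frank = 11. Strike 11 from Ivy.
Ivy must be 9 (only option left). So Dave can't be 9.
Dave must be 10 (only option left).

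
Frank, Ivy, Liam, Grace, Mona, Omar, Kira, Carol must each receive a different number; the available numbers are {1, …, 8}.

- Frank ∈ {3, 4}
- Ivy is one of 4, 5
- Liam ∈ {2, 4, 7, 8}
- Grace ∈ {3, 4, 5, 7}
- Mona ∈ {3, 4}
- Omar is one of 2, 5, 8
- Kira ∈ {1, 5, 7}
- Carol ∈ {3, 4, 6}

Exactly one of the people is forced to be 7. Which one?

Grace

Among the 8 variables, 1 fits only Kira (and all 8 values in {1, 2, 3, 4, 5, 6, 7, 8} must be used), so Kira = 1.
Among the 7 still-open variables, 6 fits only Carol (and all 7 values in {2, 3, 4, 5, 6, 7, 8} must be used), so Carol = 6.
The 2 variables Frank and Mona are confined to {3, 4}, which locks those values in; drop them from Ivy, Liam, Grace.
That leaves Ivy = 5. Strike 5 from Grace, Omar.
So 7 goes to Grace.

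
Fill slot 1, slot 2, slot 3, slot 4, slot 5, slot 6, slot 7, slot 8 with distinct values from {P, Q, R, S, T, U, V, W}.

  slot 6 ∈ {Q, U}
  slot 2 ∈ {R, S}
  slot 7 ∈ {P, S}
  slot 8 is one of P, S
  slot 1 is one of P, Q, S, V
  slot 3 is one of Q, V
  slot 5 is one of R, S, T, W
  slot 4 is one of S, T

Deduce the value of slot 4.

T

The 8 variables together cover exactly {P, Q, R, S, T, U, V, W} — 8 values for 8 variables — and U appears only in slot 6's list, so slot 6 = U.
The 7 still-open variables together cover exactly {P, Q, R, S, T, V, W} — 7 values for 7 variables — and W appears only in slot 5's list, so slot 5 = W.
Among the 6 still-open variables, R fits only slot 2 (and all 6 values in {P, Q, R, S, T, V} must be used), so slot 2 = R.
The 5 still-open variables together cover exactly {P, Q, S, T, V} — 5 values for 5 variables — and T appears only in slot 4's list, so slot 4 = T.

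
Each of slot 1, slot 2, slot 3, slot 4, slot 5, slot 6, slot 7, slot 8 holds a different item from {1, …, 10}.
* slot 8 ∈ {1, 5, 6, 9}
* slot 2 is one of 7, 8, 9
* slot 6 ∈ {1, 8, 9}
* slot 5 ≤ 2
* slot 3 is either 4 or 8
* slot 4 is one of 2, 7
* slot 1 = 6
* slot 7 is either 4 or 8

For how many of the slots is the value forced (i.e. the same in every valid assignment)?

slot 1 must be 6 (only option left). So slot 8 can't be 6.
The 7 still-open variables draw from only 7 values {1, 2, 4, 5, 7, 8, 9}, so each is used; only slot 8 can be 5, hence slot 8 = 5.
The 2 variables slot 3 and slot 7 are confined to {4, 8}, which locks those values in; drop them from slot 2, slot 6.
Determined: slot 1=6, slot 8=5. The other slots each still have more than one consistent value. That makes 2.

2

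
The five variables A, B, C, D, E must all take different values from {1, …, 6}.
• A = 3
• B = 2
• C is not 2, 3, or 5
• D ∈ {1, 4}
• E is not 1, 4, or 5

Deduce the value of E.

6

A has just one choice, so A = 3. Eliminate 3 elsewhere: E.
B has just one choice, so B = 2. Eliminate 2 elsewhere: E.
So E = 6.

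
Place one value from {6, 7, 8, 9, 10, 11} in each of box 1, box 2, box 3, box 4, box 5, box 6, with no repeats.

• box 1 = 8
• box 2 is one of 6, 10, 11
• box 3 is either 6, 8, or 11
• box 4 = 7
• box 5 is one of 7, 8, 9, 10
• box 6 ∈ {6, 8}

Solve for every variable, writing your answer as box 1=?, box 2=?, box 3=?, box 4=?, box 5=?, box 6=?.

box 1 must be 8 (only option left). Strike 8 from box 3, box 5, box 6.
That leaves box 4 = 7. Eliminate 7 elsewhere: box 5.
box 6 has just one choice, so box 6 = 6. Strike 6 from box 2, box 3.
box 3's domain is down to {11}, so box 3 = 11. Remove 11 from box 2.
box 2's domain is down to {10}, so box 2 = 10. Eliminate 10 elsewhere: box 5.
That leaves box 5 = 9.

box 1=8, box 2=10, box 3=11, box 4=7, box 5=9, box 6=6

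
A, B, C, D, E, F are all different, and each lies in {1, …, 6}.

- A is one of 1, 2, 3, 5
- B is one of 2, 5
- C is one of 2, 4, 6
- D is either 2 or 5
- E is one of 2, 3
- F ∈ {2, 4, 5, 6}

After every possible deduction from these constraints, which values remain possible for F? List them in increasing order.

The 6 variables together cover exactly {1, 2, 3, 4, 5, 6} — 6 values for 6 variables — and 1 appears only in A's list, so A = 1.
Among the 5 still-open variables, 3 fits only E (and all 5 values in {2, 3, 4, 5, 6} must be used), so E = 3.
The 2 variables B and D are confined to {2, 5}, which locks those values in; drop them from C, F.
No further eliminations apply; F can still be any of 4, 6.

4, 6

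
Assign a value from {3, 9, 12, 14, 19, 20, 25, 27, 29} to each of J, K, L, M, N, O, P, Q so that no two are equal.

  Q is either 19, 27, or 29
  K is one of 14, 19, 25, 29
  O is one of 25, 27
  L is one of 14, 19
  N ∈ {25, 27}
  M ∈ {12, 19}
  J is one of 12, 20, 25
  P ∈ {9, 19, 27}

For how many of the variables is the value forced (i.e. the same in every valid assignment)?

Among the 8 variables, 9 fits only P (and all 8 values in {9, 12, 14, 19, 20, 25, 27, 29} must be used), so P = 9.
The 7 still-open variables draw from only 7 values {12, 14, 19, 20, 25, 27, 29}, so each is used; only J can be 20, hence J = 20.
The 6 still-open variables draw from only 6 values {12, 14, 19, 25, 27, 29}, so each is used; only M can be 12, hence M = 12.
N and O share exactly the 2 values {25, 27}; by pigeonhole those values go to them, so strike 25, 27 from K, Q.
Determined: J=20, M=12, P=9. The other variables each still have more than one consistent value. That makes 3.

3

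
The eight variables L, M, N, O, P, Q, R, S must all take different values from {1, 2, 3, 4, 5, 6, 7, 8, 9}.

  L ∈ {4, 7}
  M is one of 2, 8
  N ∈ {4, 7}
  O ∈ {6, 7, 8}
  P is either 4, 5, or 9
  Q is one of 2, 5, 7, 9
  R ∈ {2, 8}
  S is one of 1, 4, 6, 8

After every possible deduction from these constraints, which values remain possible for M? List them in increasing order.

2, 8

The 8 variables draw from only 8 values {1, 2, 4, 5, 6, 7, 8, 9}, so each is used; only S can be 1, hence S = 1.
Among the 7 still-open variables, 6 fits only O (and all 7 values in {2, 4, 5, 6, 7, 8, 9} must be used), so O = 6.
The 2 variables L and N are confined to {4, 7}, which locks those values in; drop them from P, Q.
M and R between them cover only {2, 8} — a naked pair. Remove those values from Q.
No further eliminations apply; M can still be any of 2, 8.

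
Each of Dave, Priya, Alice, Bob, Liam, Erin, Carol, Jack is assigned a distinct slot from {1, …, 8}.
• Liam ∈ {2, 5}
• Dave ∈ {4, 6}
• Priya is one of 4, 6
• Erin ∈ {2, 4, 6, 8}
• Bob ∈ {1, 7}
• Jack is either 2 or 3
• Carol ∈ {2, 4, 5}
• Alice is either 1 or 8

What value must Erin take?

8

Among the 8 variables, 3 fits only Jack (and all 8 values in {1, 2, 3, 4, 5, 6, 7, 8} must be used), so Jack = 3.
The 7 still-open variables together cover exactly {1, 2, 4, 5, 6, 7, 8} — 7 values for 7 variables — and 7 appears only in Bob's list, so Bob = 7.
Among the 6 still-open variables, 1 fits only Alice (and all 6 values in {1, 2, 4, 5, 6, 8} must be used), so Alice = 1.
Among the 5 still-open variables, 8 fits only Erin (and all 5 values in {2, 4, 5, 6, 8} must be used), so Erin = 8.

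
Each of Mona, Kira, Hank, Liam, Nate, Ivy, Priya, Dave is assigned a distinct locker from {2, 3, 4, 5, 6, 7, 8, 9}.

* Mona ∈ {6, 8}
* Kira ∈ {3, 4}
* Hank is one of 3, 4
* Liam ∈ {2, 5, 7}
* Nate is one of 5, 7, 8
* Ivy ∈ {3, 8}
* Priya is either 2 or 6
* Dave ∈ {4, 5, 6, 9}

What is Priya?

The 8 variables together cover exactly {2, 3, 4, 5, 6, 7, 8, 9} — 8 values for 8 variables — and 9 appears only in Dave's list, so Dave = 9.
The 2 variables Kira and Hank are confined to {3, 4}, which locks those values in; drop them from Ivy.
Ivy must be 8 (only option left). So Mona, Nate can't be 8.
Mona has just one choice, so Mona = 6. Strike 6 from Priya.
So Priya = 2.

2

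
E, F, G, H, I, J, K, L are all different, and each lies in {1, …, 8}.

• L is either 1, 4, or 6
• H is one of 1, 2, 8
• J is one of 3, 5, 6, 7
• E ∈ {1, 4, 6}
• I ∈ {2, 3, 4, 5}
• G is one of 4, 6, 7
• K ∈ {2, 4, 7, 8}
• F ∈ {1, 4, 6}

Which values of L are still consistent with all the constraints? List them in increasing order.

1, 4, 6

E, F, L between them cover only {1, 4, 6} — a naked triple. Remove those values from G, H, I, J, K.
G must be 7 (only option left). Remove 7 from J, K.
H and K between them cover only {2, 8} — a naked pair. Remove those values from I.
No further eliminations apply; L can still be any of 1, 4, 6.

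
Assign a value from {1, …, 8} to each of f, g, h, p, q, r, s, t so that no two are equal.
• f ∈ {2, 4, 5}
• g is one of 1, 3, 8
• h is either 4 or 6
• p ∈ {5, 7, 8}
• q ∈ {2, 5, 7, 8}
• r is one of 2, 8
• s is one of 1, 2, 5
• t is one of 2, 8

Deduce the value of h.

The 8 variables draw from only 8 values {1, 2, 3, 4, 5, 6, 7, 8}, so each is used; only g can be 3, hence g = 3.
Among the 7 still-open variables, 1 fits only s (and all 7 values in {1, 2, 4, 5, 6, 7, 8} must be used), so s = 1.
Among the 6 still-open variables, 6 fits only h (and all 6 values in {2, 4, 5, 6, 7, 8} must be used), so h = 6.

6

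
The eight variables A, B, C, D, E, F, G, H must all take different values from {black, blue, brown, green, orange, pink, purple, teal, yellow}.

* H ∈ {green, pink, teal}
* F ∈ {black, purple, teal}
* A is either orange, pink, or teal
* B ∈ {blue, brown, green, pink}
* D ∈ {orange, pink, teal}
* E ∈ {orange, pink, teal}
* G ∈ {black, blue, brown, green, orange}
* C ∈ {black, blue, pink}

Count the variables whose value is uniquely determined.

2

The 8 variables together cover exactly {black, blue, brown, green, orange, pink, purple, teal} — 8 values for 8 variables — and purple appears only in F's list, so F = purple.
A, D, E between them cover only {orange, pink, teal} — a naked triple. Remove those values from B, C, G, H.
H's domain is down to {green}, so H = green. Remove green from B, G.
Determined: F=purple, H=green. The other variables each still have more than one consistent value. That makes 2.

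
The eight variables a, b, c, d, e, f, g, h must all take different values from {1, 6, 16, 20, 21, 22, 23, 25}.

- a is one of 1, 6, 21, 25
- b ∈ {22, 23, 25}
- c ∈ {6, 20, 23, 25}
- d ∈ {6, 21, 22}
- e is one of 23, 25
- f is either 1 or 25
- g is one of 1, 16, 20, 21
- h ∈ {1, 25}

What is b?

22

Among the 8 variables, 16 fits only g (and all 8 values in {1, 6, 16, 20, 21, 22, 23, 25} must be used), so g = 16.
The 7 still-open variables together cover exactly {1, 6, 20, 21, 22, 23, 25} — 7 values for 7 variables — and 20 appears only in c's list, so c = 20.
The 2 variables f and h are confined to {1, 25}, which locks those values in; drop them from a, b, e.
That leaves e = 23. Remove 23 from b.
So b = 22.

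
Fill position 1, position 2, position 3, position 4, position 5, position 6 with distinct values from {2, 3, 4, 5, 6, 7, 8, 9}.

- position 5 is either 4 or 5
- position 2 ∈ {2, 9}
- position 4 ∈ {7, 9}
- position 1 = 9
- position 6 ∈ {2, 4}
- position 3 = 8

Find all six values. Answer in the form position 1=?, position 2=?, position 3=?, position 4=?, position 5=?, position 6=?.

position 1=9, position 2=2, position 3=8, position 4=7, position 5=5, position 6=4

position 1 must be 9 (only option left). So position 2, position 4 can't be 9.
position 2 must be 2 (only option left). Remove 2 from position 6.
position 3's domain is down to {8}, so position 3 = 8.
That leaves position 4 = 7.
position 6 has just one choice, so position 6 = 4. Strike 4 from position 5.
position 5 must be 5 (only option left).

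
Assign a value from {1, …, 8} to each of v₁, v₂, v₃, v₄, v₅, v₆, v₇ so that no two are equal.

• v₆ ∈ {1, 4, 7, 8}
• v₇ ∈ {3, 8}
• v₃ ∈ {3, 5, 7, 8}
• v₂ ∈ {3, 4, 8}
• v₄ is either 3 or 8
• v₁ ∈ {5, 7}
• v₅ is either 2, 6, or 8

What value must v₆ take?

1

v₄ and v₇ share exactly the 2 values {3, 8}; by pigeonhole those values go to them, so strike 3, 8 from v₂, v₃, v₅, v₆.
v₂ has just one choice, so v₂ = 4. Eliminate 4 elsewhere: v₆.
The 2 variables v₁ and v₃ are confined to {5, 7}, which locks those values in; drop them from v₆.
So v₆ = 1.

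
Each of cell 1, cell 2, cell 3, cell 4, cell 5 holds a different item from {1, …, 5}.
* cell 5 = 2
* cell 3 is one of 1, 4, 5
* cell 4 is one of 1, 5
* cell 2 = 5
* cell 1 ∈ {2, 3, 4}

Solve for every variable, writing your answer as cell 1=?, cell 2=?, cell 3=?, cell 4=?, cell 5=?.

cell 1=3, cell 2=5, cell 3=4, cell 4=1, cell 5=2

cell 2 must be 5 (only option left). Eliminate 5 elsewhere: cell 3, cell 4.
cell 4 has just one choice, so cell 4 = 1. So cell 3 can't be 1.
cell 5's domain is down to {2}, so cell 5 = 2. So cell 1 can't be 2.
That leaves cell 3 = 4. Remove 4 from cell 1.
cell 1's domain is down to {3}, so cell 1 = 3.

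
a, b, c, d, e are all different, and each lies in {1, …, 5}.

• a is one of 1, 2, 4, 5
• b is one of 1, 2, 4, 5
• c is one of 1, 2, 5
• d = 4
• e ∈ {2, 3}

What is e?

d has just one choice, so d = 4. So a, b can't be 4.
The 4 still-open variables together cover exactly {1, 2, 3, 5} — 4 values for 4 variables — and 3 appears only in e's list, so e = 3.

3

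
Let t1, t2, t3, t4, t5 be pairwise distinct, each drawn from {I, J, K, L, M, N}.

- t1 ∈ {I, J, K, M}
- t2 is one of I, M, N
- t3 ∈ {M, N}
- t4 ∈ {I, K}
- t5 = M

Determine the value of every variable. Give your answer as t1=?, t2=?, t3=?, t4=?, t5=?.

t5's domain is down to {M}, so t5 = M. So t1, t2, t3 can't be M.
t3 has just one choice, so t3 = N. Strike N from t2.
t2 has just one choice, so t2 = I. Remove I from t1, t4.
t4 must be K (only option left). Eliminate K elsewhere: t1.
t1's domain is down to {J}, so t1 = J.

t1=J, t2=I, t3=N, t4=K, t5=M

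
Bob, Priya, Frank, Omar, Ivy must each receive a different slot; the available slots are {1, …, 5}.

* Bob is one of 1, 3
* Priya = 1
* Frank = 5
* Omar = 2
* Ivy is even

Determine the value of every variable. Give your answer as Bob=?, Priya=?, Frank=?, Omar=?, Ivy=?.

Bob=3, Priya=1, Frank=5, Omar=2, Ivy=4

Priya has just one choice, so Priya = 1. Remove 1 from Bob.
That leaves Frank = 5.
Omar's domain is down to {2}, so Omar = 2. Eliminate 2 elsewhere: Ivy.
Ivy must be 4 (only option left).
Bob must be 3 (only option left).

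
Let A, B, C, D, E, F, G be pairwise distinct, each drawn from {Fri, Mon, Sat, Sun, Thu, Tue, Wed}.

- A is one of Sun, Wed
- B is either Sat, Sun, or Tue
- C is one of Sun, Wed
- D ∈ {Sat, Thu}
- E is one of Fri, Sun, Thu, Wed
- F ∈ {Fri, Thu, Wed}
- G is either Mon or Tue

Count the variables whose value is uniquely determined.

3

The 7 variables draw from only 7 values {Fri, Mon, Sat, Sun, Thu, Tue, Wed}, so each is used; only G can be Mon, hence G = Mon.
Among the 6 still-open variables, Tue fits only B (and all 6 values in {Fri, Sat, Sun, Thu, Tue, Wed} must be used), so B = Tue.
The 5 still-open variables draw from only 5 values {Fri, Sat, Sun, Thu, Wed}, so each is used; only D can be Sat, hence D = Sat.
A and C share exactly the 2 values {Sun, Wed}; by pigeonhole those values go to them, so strike Sun, Wed from E, F.
Determined: B=Tue, D=Sat, G=Mon. The other variables each still have more than one consistent value. That makes 3.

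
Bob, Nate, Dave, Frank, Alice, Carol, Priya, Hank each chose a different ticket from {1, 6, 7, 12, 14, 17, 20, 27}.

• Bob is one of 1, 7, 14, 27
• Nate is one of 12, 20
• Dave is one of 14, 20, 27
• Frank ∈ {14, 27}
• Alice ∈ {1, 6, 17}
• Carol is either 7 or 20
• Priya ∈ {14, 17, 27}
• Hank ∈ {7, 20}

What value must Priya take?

17

The 8 variables draw from only 8 values {1, 6, 7, 12, 14, 17, 20, 27}, so each is used; only Alice can be 6, hence Alice = 6.
The 7 still-open variables draw from only 7 values {1, 7, 12, 14, 17, 20, 27}, so each is used; only Bob can be 1, hence Bob = 1.
Among the 6 still-open variables, 12 fits only Nate (and all 6 values in {7, 12, 14, 17, 20, 27} must be used), so Nate = 12.
Among the 5 still-open variables, 17 fits only Priya (and all 5 values in {7, 14, 17, 20, 27} must be used), so Priya = 17.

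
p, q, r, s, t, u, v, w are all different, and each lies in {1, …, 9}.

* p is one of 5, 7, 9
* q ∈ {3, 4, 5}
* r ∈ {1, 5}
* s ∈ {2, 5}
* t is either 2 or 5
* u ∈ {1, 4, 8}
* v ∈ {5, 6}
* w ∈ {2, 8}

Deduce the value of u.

s and t between them cover only {2, 5} — a naked pair. Remove those values from p, q, r, v, w.
r's domain is down to {1}, so r = 1. Eliminate 1 elsewhere: u.
v has just one choice, so v = 6.
That leaves w = 8. So u can't be 8.
So u = 4.

4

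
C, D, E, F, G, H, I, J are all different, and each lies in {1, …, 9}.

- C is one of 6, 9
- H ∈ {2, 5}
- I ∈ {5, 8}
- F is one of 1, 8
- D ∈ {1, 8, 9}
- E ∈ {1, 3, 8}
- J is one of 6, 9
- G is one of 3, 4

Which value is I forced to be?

Among the 8 variables, 2 fits only H (and all 8 values in {1, 2, 3, 4, 5, 6, 8, 9} must be used), so H = 2.
Among the 7 still-open variables, 4 fits only G (and all 7 values in {1, 3, 4, 5, 6, 8, 9} must be used), so G = 4.
The 6 still-open variables together cover exactly {1, 3, 5, 6, 8, 9} — 6 values for 6 variables — and 3 appears only in E's list, so E = 3.
The 5 still-open variables draw from only 5 values {1, 5, 6, 8, 9}, so each is used; only I can be 5, hence I = 5.

5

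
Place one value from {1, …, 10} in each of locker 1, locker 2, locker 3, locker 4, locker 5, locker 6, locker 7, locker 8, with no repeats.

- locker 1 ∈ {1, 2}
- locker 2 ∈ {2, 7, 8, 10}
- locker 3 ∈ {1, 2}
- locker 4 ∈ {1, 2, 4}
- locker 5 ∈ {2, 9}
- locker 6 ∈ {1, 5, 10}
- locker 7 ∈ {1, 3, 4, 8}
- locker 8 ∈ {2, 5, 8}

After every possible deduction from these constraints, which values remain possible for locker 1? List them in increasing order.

The 2 variables locker 1 and locker 3 are confined to {1, 2}, which locks those values in; drop them from locker 2, locker 4, locker 5, locker 6, locker 7, locker 8.
locker 4 has just one choice, so locker 4 = 4. Eliminate 4 elsewhere: locker 7.
locker 5 has just one choice, so locker 5 = 9.
No further eliminations apply; locker 1 can still be any of 1, 2.

1, 2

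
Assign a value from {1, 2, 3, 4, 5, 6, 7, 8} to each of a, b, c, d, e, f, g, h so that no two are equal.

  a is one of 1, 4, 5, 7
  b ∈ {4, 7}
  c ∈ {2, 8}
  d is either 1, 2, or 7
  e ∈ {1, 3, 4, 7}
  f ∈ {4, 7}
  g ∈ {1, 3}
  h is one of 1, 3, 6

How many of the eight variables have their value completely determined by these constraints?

4

Among the 8 variables, 5 fits only a (and all 8 values in {1, 2, 3, 4, 5, 6, 7, 8} must be used), so a = 5.
Among the 7 still-open variables, 6 fits only h (and all 7 values in {1, 2, 3, 4, 6, 7, 8} must be used), so h = 6.
The 6 still-open variables together cover exactly {1, 2, 3, 4, 7, 8} — 6 values for 6 variables — and 8 appears only in c's list, so c = 8.
The 5 still-open variables together cover exactly {1, 2, 3, 4, 7} — 5 values for 5 variables — and 2 appears only in d's list, so d = 2.
The 2 variables b and f are confined to {4, 7}, which locks those values in; drop them from e.
Determined: a=5, c=8, d=2, h=6. The other variables each still have more than one consistent value. That makes 4.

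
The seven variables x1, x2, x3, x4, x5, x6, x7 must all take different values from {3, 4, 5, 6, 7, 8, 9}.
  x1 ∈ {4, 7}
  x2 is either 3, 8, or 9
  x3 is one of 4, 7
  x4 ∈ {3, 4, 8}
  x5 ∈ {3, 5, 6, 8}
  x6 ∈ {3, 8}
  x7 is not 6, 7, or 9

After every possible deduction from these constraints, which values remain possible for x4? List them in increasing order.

The 7 variables together cover exactly {3, 4, 5, 6, 7, 8, 9} — 7 values for 7 variables — and 6 appears only in x5's list, so x5 = 6.
The 6 still-open variables together cover exactly {3, 4, 5, 7, 8, 9} — 6 values for 6 variables — and 5 appears only in x7's list, so x7 = 5.
The 5 still-open variables draw from only 5 values {3, 4, 7, 8, 9}, so each is used; only x2 can be 9, hence x2 = 9.
The 2 variables x1 and x3 are confined to {4, 7}, which locks those values in; drop them from x4.
No further eliminations apply; x4 can still be any of 3, 8.

3, 8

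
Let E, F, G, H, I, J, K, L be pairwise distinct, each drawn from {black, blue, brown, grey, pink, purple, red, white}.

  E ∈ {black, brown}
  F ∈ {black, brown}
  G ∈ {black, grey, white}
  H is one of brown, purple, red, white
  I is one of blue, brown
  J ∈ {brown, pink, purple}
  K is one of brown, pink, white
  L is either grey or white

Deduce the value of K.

The 8 variables draw from only 8 values {black, blue, brown, grey, pink, purple, red, white}, so each is used; only I can be blue, hence I = blue.
The 7 still-open variables draw from only 7 values {black, brown, grey, pink, purple, red, white}, so each is used; only H can be red, hence H = red.
Among the 6 still-open variables, purple fits only J (and all 6 values in {black, brown, grey, pink, purple, white} must be used), so J = purple.
Among the 5 still-open variables, pink fits only K (and all 5 values in {black, brown, grey, pink, white} must be used), so K = pink.

pink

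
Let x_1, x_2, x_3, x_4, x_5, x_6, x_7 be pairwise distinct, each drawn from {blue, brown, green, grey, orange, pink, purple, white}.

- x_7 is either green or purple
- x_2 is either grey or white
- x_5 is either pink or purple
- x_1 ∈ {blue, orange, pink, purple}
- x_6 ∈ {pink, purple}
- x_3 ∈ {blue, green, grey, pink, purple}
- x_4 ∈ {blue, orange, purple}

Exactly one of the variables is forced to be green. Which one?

x_7

The 7 variables draw from only 7 values {blue, green, grey, orange, pink, purple, white}, so each is used; only x_2 can be white, hence x_2 = white.
Among the 6 still-open variables, grey fits only x_3 (and all 6 values in {blue, green, grey, orange, pink, purple} must be used), so x_3 = grey.
The 5 still-open variables together cover exactly {blue, green, orange, pink, purple} — 5 values for 5 variables — and green appears only in x_7's list, so x_7 = green.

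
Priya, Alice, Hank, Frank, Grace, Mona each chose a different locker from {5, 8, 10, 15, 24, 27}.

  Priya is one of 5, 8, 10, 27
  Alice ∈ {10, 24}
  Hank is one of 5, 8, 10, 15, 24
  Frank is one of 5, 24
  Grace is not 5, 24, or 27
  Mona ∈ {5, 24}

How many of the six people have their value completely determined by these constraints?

Among the 6 variables, 27 fits only Priya (and all 6 values in {5, 8, 10, 15, 24, 27} must be used), so Priya = 27.
Frank and Mona share exactly the 2 values {5, 24}; by pigeonhole those values go to them, so strike 5, 24 from Alice, Hank.
That leaves Alice = 10. Eliminate 10 elsewhere: Hank, Grace.
Determined: Priya=27, Alice=10. The other people each still have more than one consistent value. That makes 2.

2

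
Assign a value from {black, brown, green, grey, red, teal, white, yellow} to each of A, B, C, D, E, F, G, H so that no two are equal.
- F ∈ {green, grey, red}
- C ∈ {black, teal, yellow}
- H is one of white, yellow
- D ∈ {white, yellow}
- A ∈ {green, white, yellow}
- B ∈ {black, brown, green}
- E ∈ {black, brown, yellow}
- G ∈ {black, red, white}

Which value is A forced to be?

Among the 8 variables, grey fits only F (and all 8 values in {black, brown, green, grey, red, teal, white, yellow} must be used), so F = grey.
The 7 still-open variables together cover exactly {black, brown, green, red, teal, white, yellow} — 7 values for 7 variables — and red appears only in G's list, so G = red.
The 6 still-open variables draw from only 6 values {black, brown, green, teal, white, yellow}, so each is used; only C can be teal, hence C = teal.
The 2 variables D and H are confined to {white, yellow}, which locks those values in; drop them from A, E.
So A = green.

green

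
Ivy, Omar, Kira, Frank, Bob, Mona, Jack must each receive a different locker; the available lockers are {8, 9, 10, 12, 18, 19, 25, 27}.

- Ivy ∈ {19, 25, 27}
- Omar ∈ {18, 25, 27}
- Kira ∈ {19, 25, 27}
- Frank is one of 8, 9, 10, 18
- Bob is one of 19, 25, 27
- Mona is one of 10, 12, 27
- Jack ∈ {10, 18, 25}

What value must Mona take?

Ivy, Kira, Bob share exactly the 3 values {19, 25, 27}; by pigeonhole those values go to them, so strike 19, 25, 27 from Omar, Mona, Jack.
Omar must be 18 (only option left). Strike 18 from Frank, Jack.
Jack has just one choice, so Jack = 10. Strike 10 from Frank, Mona.
So Mona = 12.

12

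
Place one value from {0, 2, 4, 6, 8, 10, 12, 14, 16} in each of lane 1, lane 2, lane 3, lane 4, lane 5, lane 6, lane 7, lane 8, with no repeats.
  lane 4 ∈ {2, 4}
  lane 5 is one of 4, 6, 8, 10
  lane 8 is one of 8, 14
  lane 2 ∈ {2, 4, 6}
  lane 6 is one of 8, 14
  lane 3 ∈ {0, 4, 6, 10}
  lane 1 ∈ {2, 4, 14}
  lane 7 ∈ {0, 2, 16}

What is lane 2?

6

The 8 variables together cover exactly {0, 2, 4, 6, 8, 10, 14, 16} — 8 values for 8 variables — and 16 appears only in lane 7's list, so lane 7 = 16.
The 7 still-open variables together cover exactly {0, 2, 4, 6, 8, 10, 14} — 7 values for 7 variables — and 0 appears only in lane 3's list, so lane 3 = 0.
Among the 6 still-open variables, 10 fits only lane 5 (and all 6 values in {2, 4, 6, 8, 10, 14} must be used), so lane 5 = 10.
The 5 still-open variables together cover exactly {2, 4, 6, 8, 14} — 5 values for 5 variables — and 6 appears only in lane 2's list, so lane 2 = 6.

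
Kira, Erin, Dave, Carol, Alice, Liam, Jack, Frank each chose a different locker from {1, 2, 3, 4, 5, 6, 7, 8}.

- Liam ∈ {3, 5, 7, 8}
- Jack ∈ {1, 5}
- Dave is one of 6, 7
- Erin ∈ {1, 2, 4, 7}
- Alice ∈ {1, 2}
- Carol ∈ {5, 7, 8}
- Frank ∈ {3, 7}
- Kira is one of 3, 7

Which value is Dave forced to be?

6

The 8 variables draw from only 8 values {1, 2, 3, 4, 5, 6, 7, 8}, so each is used; only Erin can be 4, hence Erin = 4.
Among the 7 still-open variables, 2 fits only Alice (and all 7 values in {1, 2, 3, 5, 6, 7, 8} must be used), so Alice = 2.
Among the 6 still-open variables, 1 fits only Jack (and all 6 values in {1, 3, 5, 6, 7, 8} must be used), so Jack = 1.
The 5 still-open variables together cover exactly {3, 5, 6, 7, 8} — 5 values for 5 variables — and 6 appears only in Dave's list, so Dave = 6.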